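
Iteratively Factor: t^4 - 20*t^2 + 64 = (t - 2)*(t^3 + 2*t^2 - 16*t - 32) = (t - 4)*(t - 2)*(t^2 + 6*t + 8) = (t - 4)*(t - 2)*(t + 2)*(t + 4)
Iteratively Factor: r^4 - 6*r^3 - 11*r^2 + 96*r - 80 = (r + 4)*(r^3 - 10*r^2 + 29*r - 20) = (r - 5)*(r + 4)*(r^2 - 5*r + 4) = (r - 5)*(r - 4)*(r + 4)*(r - 1)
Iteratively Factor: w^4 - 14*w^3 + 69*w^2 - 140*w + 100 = (w - 5)*(w^3 - 9*w^2 + 24*w - 20) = (w - 5)*(w - 2)*(w^2 - 7*w + 10) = (w - 5)^2*(w - 2)*(w - 2)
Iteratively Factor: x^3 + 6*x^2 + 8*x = (x + 4)*(x^2 + 2*x) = x*(x + 4)*(x + 2)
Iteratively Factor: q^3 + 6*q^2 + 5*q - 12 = (q + 4)*(q^2 + 2*q - 3) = (q + 3)*(q + 4)*(q - 1)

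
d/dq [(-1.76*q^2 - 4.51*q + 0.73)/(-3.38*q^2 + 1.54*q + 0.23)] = (-17.9542*q^2 + 4.1252*q - 2.1615)/(11.4244*q^4 - 10.4104*q^3 + 0.8168*q^2 + 0.7084*q + 0.0529)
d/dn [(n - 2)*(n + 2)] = 2*n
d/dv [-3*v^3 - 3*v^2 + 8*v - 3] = -9*v^2 - 6*v + 8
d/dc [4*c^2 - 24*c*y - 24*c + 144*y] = 8*c - 24*y - 24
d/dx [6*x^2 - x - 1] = 12*x - 1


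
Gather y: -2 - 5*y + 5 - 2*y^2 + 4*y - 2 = -2*y^2 - y + 1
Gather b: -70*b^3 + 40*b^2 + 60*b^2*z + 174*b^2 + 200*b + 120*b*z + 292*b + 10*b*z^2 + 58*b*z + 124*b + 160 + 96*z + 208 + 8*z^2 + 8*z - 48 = -70*b^3 + b^2*(60*z + 214) + b*(10*z^2 + 178*z + 616) + 8*z^2 + 104*z + 320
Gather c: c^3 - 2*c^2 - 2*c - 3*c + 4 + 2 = c^3 - 2*c^2 - 5*c + 6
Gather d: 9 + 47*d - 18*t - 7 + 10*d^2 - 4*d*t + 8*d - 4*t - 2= 10*d^2 + d*(55 - 4*t) - 22*t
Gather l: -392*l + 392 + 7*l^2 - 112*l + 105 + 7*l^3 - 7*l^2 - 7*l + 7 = 7*l^3 - 511*l + 504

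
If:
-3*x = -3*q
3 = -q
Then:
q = -3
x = -3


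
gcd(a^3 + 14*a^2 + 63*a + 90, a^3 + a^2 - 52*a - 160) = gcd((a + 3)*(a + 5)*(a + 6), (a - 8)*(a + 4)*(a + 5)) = a + 5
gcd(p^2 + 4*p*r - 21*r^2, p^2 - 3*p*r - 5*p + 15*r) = p - 3*r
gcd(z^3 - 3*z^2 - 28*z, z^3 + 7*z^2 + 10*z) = z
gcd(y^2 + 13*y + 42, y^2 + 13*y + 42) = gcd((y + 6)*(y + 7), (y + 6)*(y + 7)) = y^2 + 13*y + 42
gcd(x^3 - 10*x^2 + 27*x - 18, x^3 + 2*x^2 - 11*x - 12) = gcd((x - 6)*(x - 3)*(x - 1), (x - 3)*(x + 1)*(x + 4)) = x - 3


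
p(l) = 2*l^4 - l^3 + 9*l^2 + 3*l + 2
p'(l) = 8*l^3 - 3*l^2 + 18*l + 3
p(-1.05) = 12.36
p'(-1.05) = -28.47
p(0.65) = 7.83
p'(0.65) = 15.63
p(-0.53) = 3.24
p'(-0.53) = -8.57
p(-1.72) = 46.06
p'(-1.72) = -77.54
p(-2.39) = 125.15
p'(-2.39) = -166.37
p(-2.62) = 168.14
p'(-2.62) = -208.63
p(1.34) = 26.22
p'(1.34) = 40.98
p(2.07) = 74.63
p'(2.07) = 98.36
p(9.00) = 13151.00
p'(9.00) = 5754.00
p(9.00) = 13151.00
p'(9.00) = 5754.00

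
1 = 1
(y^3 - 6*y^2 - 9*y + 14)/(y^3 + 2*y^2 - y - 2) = (y - 7)/(y + 1)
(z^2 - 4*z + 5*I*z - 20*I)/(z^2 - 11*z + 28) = (z + 5*I)/(z - 7)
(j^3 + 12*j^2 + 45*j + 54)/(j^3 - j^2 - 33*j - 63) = (j + 6)/(j - 7)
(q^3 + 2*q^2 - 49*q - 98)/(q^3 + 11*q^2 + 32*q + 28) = (q - 7)/(q + 2)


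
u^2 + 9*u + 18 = (u + 3)*(u + 6)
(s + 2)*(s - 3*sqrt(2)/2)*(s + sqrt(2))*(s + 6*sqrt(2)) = s^4 + 2*s^3 + 11*sqrt(2)*s^3/2 - 9*s^2 + 11*sqrt(2)*s^2 - 18*sqrt(2)*s - 18*s - 36*sqrt(2)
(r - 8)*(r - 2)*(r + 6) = r^3 - 4*r^2 - 44*r + 96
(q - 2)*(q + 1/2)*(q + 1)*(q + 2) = q^4 + 3*q^3/2 - 7*q^2/2 - 6*q - 2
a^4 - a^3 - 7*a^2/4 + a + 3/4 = (a - 3/2)*(a - 1)*(a + 1/2)*(a + 1)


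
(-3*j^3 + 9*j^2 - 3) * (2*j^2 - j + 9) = -6*j^5 + 21*j^4 - 36*j^3 + 75*j^2 + 3*j - 27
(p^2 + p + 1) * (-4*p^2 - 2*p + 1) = -4*p^4 - 6*p^3 - 5*p^2 - p + 1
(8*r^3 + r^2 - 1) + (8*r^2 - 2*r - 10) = 8*r^3 + 9*r^2 - 2*r - 11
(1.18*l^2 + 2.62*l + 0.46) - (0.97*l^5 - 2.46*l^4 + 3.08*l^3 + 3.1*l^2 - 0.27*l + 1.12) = -0.97*l^5 + 2.46*l^4 - 3.08*l^3 - 1.92*l^2 + 2.89*l - 0.66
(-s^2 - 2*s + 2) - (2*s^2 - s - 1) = -3*s^2 - s + 3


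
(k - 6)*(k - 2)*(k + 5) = k^3 - 3*k^2 - 28*k + 60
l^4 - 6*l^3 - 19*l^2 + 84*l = l*(l - 7)*(l - 3)*(l + 4)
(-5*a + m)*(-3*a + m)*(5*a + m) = 75*a^3 - 25*a^2*m - 3*a*m^2 + m^3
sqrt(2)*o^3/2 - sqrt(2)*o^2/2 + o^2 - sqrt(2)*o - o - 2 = (o - 2)*(o + 1)*(sqrt(2)*o/2 + 1)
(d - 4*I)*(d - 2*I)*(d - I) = d^3 - 7*I*d^2 - 14*d + 8*I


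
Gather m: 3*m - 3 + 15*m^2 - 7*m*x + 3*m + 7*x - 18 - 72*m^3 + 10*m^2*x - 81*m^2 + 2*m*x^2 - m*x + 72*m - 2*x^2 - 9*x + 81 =-72*m^3 + m^2*(10*x - 66) + m*(2*x^2 - 8*x + 78) - 2*x^2 - 2*x + 60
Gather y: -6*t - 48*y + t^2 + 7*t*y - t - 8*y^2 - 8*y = t^2 - 7*t - 8*y^2 + y*(7*t - 56)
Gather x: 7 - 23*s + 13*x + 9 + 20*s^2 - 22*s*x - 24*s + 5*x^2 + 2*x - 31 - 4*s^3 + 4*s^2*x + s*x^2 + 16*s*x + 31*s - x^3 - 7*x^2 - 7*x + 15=-4*s^3 + 20*s^2 - 16*s - x^3 + x^2*(s - 2) + x*(4*s^2 - 6*s + 8)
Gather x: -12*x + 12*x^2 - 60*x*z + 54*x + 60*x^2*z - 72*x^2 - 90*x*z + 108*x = x^2*(60*z - 60) + x*(150 - 150*z)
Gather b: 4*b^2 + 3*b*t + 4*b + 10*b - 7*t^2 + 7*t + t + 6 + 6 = 4*b^2 + b*(3*t + 14) - 7*t^2 + 8*t + 12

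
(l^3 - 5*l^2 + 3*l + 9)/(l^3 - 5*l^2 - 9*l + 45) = (l^2 - 2*l - 3)/(l^2 - 2*l - 15)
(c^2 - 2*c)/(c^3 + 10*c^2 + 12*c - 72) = c/(c^2 + 12*c + 36)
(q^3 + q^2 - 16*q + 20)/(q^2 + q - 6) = (q^2 + 3*q - 10)/(q + 3)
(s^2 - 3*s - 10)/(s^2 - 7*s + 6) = (s^2 - 3*s - 10)/(s^2 - 7*s + 6)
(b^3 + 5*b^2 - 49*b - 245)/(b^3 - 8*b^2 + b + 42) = (b^2 + 12*b + 35)/(b^2 - b - 6)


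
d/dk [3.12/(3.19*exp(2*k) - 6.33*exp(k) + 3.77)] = (19.7496 - 19.9056*exp(k))*exp(k)/(3.19*exp(2*k) - 6.33*exp(k) + 3.77)^2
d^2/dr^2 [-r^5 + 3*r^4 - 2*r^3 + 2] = 4*r*(-5*r^2 + 9*r - 3)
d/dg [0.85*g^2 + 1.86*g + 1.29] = 1.7*g + 1.86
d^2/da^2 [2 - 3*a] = 0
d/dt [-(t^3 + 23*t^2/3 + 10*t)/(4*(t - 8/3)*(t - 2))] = (-9*t^4 + 84*t^3 + 268*t^2 - 736*t - 480)/(4*(9*t^4 - 84*t^3 + 292*t^2 - 448*t + 256))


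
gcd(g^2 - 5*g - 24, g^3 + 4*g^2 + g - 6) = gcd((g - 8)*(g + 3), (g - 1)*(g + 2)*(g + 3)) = g + 3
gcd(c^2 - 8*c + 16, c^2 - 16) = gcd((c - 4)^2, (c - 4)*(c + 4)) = c - 4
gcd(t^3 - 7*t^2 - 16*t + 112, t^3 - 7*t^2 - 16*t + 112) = t^3 - 7*t^2 - 16*t + 112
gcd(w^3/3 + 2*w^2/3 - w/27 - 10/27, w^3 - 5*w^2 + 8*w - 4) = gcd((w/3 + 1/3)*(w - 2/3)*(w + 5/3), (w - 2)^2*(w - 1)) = 1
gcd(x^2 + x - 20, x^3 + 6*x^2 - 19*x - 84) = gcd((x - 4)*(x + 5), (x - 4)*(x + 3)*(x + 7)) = x - 4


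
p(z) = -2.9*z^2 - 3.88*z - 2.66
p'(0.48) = -6.66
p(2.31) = -27.10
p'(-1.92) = 7.26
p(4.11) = -67.59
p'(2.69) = -19.48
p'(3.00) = -21.28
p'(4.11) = -27.72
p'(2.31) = -17.28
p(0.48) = -5.19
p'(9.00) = -56.08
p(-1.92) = -5.90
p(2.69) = -34.08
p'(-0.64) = -0.17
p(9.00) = -272.48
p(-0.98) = -1.64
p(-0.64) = -1.36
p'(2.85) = -20.41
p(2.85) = -37.27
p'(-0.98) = 1.80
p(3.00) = -40.40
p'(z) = -5.8*z - 3.88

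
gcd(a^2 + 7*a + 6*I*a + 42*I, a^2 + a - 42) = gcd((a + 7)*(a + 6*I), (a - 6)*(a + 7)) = a + 7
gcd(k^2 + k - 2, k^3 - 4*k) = k + 2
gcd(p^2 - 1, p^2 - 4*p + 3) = p - 1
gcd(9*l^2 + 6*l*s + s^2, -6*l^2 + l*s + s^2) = 3*l + s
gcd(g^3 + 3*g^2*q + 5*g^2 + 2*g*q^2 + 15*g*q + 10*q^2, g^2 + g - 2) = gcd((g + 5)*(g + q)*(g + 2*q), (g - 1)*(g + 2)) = 1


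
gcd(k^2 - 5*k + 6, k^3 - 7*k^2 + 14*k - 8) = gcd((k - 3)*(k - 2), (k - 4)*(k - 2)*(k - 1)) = k - 2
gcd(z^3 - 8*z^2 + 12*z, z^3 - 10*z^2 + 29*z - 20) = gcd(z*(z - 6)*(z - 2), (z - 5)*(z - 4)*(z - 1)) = 1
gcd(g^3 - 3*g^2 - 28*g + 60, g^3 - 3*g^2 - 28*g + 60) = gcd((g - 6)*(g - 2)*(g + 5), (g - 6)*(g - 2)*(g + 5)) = g^3 - 3*g^2 - 28*g + 60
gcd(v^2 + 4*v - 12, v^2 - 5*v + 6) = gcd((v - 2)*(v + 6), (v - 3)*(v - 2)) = v - 2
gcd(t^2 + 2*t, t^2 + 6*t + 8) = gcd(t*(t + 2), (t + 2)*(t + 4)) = t + 2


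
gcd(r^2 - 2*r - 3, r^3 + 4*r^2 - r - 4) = r + 1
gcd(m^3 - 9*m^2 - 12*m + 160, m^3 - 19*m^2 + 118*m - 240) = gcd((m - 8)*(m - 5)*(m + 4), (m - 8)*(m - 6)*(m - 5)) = m^2 - 13*m + 40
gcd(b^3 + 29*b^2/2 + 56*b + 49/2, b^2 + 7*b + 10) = 1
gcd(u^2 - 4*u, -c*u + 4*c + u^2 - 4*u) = u - 4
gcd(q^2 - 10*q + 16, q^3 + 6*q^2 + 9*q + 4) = 1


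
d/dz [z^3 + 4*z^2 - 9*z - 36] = 3*z^2 + 8*z - 9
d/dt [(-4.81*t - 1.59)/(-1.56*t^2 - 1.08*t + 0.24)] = (7.5036*t^2 + 5.1948*t - (3.12*t + 1.08)*(4.81*t + 1.59) - 1.1544)/(1.56*t^2 + 1.08*t - 0.24)^2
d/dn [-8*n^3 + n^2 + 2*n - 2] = -24*n^2 + 2*n + 2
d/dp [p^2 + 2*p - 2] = 2*p + 2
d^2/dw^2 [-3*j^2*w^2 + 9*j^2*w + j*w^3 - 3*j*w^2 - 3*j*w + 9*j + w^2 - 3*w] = -6*j^2 + 6*j*w - 6*j + 2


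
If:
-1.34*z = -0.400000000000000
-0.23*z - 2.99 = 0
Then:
No Solution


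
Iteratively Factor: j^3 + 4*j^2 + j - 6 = (j + 2)*(j^2 + 2*j - 3) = (j - 1)*(j + 2)*(j + 3)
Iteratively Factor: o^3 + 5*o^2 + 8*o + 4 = (o + 2)*(o^2 + 3*o + 2) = (o + 1)*(o + 2)*(o + 2)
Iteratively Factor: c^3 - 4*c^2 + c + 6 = (c - 2)*(c^2 - 2*c - 3) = (c - 2)*(c + 1)*(c - 3)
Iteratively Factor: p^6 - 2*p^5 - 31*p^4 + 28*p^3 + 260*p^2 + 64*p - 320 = (p + 4)*(p^5 - 6*p^4 - 7*p^3 + 56*p^2 + 36*p - 80) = (p - 1)*(p + 4)*(p^4 - 5*p^3 - 12*p^2 + 44*p + 80) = (p - 1)*(p + 2)*(p + 4)*(p^3 - 7*p^2 + 2*p + 40) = (p - 5)*(p - 1)*(p + 2)*(p + 4)*(p^2 - 2*p - 8) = (p - 5)*(p - 4)*(p - 1)*(p + 2)*(p + 4)*(p + 2)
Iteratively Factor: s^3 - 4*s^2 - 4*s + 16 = (s - 4)*(s^2 - 4) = (s - 4)*(s - 2)*(s + 2)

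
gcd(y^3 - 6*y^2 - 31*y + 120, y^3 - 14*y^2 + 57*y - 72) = y^2 - 11*y + 24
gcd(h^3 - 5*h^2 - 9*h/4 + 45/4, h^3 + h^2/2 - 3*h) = h - 3/2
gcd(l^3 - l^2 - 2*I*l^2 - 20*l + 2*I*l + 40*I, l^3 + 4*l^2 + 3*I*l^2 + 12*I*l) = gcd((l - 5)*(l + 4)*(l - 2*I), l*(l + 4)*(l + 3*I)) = l + 4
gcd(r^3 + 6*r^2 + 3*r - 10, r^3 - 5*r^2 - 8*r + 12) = r^2 + r - 2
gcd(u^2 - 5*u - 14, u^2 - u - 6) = u + 2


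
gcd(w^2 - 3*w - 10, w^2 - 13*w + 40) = w - 5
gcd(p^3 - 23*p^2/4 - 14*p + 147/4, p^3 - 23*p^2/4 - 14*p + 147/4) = p^3 - 23*p^2/4 - 14*p + 147/4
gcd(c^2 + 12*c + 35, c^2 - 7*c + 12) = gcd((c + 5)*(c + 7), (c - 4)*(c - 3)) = 1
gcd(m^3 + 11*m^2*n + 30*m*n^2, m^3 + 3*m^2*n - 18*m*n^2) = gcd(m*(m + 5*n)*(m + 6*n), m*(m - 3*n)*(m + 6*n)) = m^2 + 6*m*n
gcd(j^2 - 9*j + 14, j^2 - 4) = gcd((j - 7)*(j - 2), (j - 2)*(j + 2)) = j - 2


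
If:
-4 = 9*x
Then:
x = -4/9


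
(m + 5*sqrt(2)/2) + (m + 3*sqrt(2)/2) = 2*m + 4*sqrt(2)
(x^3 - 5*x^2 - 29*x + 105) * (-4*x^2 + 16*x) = -4*x^5 + 36*x^4 + 36*x^3 - 884*x^2 + 1680*x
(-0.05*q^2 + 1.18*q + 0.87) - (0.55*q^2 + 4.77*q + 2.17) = -0.6*q^2 - 3.59*q - 1.3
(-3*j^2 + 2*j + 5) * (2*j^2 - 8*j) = -6*j^4 + 28*j^3 - 6*j^2 - 40*j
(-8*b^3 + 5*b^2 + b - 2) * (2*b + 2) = -16*b^4 - 6*b^3 + 12*b^2 - 2*b - 4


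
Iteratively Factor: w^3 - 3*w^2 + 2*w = (w)*(w^2 - 3*w + 2) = w*(w - 2)*(w - 1)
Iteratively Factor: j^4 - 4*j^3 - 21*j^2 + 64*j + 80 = (j - 4)*(j^3 - 21*j - 20) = (j - 5)*(j - 4)*(j^2 + 5*j + 4) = (j - 5)*(j - 4)*(j + 4)*(j + 1)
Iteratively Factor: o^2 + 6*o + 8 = (o + 2)*(o + 4)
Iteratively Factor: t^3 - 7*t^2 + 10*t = (t - 5)*(t^2 - 2*t) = (t - 5)*(t - 2)*(t)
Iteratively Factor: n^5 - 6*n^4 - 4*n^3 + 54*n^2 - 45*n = (n)*(n^4 - 6*n^3 - 4*n^2 + 54*n - 45) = n*(n + 3)*(n^3 - 9*n^2 + 23*n - 15) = n*(n - 3)*(n + 3)*(n^2 - 6*n + 5) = n*(n - 3)*(n - 1)*(n + 3)*(n - 5)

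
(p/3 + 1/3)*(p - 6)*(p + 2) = p^3/3 - p^2 - 16*p/3 - 4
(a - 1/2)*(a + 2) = a^2 + 3*a/2 - 1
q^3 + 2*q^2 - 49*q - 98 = (q - 7)*(q + 2)*(q + 7)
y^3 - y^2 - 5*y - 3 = (y - 3)*(y + 1)^2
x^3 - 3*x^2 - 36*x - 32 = (x - 8)*(x + 1)*(x + 4)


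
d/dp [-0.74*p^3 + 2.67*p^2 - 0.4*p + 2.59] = -2.22*p^2 + 5.34*p - 0.4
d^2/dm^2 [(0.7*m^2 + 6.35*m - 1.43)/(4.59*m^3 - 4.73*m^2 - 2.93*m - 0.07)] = (29.49534*m^6 + 802.69461*m^5 - 1132.221726*m^4 + 935.421416*m^3 - 53.477196*m^2 - 134.281026*m - 26.203778)/(96.702579*m^9 - 298.956339*m^8 + 122.886234*m^7 + 271.425988*m^6 - 69.325224*m^5 - 120.869586*m^4 - 30.907022*m^3 - 1.87236*m^2 - 0.043071*m - 0.000343)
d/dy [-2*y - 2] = -2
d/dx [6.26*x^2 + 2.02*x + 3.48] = 12.52*x + 2.02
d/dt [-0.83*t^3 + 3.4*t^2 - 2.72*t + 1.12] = -2.49*t^2 + 6.8*t - 2.72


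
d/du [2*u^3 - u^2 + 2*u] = 6*u^2 - 2*u + 2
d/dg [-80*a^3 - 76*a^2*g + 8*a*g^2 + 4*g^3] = -76*a^2 + 16*a*g + 12*g^2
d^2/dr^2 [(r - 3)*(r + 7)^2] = 6*r + 22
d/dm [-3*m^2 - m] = -6*m - 1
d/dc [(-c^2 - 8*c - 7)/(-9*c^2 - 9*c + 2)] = (-63*c^2 - 130*c - 79)/(81*c^4 + 162*c^3 + 45*c^2 - 36*c + 4)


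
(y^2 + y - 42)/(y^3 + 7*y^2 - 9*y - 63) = (y - 6)/(y^2 - 9)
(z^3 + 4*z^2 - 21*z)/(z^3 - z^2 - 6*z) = (z + 7)/(z + 2)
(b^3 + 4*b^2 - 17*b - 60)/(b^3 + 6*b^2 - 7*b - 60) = (b^2 - b - 12)/(b^2 + b - 12)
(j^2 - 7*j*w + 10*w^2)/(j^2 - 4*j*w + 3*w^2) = (j^2 - 7*j*w + 10*w^2)/(j^2 - 4*j*w + 3*w^2)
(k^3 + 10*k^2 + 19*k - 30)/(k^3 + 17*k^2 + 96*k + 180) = (k - 1)/(k + 6)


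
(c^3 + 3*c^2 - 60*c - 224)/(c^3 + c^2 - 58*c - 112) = (c + 4)/(c + 2)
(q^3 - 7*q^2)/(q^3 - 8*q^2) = (q - 7)/(q - 8)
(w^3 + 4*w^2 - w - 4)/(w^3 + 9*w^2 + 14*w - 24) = (w + 1)/(w + 6)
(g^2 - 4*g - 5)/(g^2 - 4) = (g^2 - 4*g - 5)/(g^2 - 4)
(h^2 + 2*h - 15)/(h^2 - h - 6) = (h + 5)/(h + 2)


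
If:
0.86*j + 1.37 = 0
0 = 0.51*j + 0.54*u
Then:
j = -1.59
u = 1.50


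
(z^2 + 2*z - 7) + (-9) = z^2 + 2*z - 16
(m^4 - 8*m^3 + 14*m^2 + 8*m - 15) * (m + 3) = m^5 - 5*m^4 - 10*m^3 + 50*m^2 + 9*m - 45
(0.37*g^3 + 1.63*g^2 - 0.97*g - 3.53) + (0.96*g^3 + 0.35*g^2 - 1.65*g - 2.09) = 1.33*g^3 + 1.98*g^2 - 2.62*g - 5.62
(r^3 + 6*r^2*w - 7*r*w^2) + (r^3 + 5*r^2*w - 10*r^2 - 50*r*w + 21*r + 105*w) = 2*r^3 + 11*r^2*w - 10*r^2 - 7*r*w^2 - 50*r*w + 21*r + 105*w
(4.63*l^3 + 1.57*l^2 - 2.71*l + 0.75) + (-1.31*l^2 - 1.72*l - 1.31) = 4.63*l^3 + 0.26*l^2 - 4.43*l - 0.56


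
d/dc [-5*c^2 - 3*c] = -10*c - 3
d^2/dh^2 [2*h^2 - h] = 4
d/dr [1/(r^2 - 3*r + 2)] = (3 - 2*r)/(r^2 - 3*r + 2)^2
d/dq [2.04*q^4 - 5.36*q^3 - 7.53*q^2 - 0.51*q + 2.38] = 8.16*q^3 - 16.08*q^2 - 15.06*q - 0.51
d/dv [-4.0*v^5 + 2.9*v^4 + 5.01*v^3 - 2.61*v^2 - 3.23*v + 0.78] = -20.0*v^4 + 11.6*v^3 + 15.03*v^2 - 5.22*v - 3.23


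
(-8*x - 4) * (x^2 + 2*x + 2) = -8*x^3 - 20*x^2 - 24*x - 8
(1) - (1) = 0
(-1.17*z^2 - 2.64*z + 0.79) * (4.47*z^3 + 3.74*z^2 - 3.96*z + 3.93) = -5.2299*z^5 - 16.1766*z^4 - 1.7091*z^3 + 8.8109*z^2 - 13.5036*z + 3.1047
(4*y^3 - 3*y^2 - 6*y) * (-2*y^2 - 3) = -8*y^5 + 6*y^4 + 9*y^2 + 18*y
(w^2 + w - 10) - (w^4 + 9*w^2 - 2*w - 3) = -w^4 - 8*w^2 + 3*w - 7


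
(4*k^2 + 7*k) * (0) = 0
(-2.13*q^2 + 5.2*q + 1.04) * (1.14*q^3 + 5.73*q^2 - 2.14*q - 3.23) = -2.4282*q^5 - 6.2769*q^4 + 35.5398*q^3 + 1.7111*q^2 - 19.0216*q - 3.3592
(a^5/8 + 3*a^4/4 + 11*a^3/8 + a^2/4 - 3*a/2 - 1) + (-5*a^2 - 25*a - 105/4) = a^5/8 + 3*a^4/4 + 11*a^3/8 - 19*a^2/4 - 53*a/2 - 109/4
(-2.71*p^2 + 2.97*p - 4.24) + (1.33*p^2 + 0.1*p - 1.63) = -1.38*p^2 + 3.07*p - 5.87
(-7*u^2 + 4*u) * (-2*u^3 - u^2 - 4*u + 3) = 14*u^5 - u^4 + 24*u^3 - 37*u^2 + 12*u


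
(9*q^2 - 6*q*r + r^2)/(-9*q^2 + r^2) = (-3*q + r)/(3*q + r)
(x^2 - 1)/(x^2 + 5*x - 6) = (x + 1)/(x + 6)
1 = 1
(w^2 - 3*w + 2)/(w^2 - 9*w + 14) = (w - 1)/(w - 7)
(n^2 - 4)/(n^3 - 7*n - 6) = (n - 2)/(n^2 - 2*n - 3)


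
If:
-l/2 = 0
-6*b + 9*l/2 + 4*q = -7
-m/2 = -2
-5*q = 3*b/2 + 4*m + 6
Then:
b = -53/36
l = 0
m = 4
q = -95/24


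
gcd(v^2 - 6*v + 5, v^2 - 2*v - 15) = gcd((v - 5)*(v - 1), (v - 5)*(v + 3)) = v - 5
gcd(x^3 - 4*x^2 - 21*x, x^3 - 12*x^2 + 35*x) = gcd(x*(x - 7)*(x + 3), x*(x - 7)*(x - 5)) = x^2 - 7*x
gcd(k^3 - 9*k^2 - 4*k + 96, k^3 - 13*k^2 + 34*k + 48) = k - 8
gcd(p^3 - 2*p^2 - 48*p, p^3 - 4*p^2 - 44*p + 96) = p^2 - 2*p - 48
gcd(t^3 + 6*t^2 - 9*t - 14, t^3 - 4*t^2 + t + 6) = t^2 - t - 2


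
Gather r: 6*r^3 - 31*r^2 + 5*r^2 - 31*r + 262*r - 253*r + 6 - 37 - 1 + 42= 6*r^3 - 26*r^2 - 22*r + 10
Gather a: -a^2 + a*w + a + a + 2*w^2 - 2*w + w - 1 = -a^2 + a*(w + 2) + 2*w^2 - w - 1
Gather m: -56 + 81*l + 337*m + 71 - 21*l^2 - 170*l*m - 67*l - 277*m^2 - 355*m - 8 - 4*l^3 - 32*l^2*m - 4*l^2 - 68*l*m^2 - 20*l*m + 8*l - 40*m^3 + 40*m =-4*l^3 - 25*l^2 + 22*l - 40*m^3 + m^2*(-68*l - 277) + m*(-32*l^2 - 190*l + 22) + 7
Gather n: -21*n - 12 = -21*n - 12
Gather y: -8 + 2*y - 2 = 2*y - 10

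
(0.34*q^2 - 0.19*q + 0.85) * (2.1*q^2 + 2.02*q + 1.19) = 0.714*q^4 + 0.2878*q^3 + 1.8058*q^2 + 1.4909*q + 1.0115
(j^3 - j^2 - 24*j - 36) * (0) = 0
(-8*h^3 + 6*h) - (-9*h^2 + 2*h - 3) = -8*h^3 + 9*h^2 + 4*h + 3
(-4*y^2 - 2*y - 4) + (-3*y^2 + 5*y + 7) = -7*y^2 + 3*y + 3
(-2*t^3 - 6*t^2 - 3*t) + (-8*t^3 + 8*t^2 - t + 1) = -10*t^3 + 2*t^2 - 4*t + 1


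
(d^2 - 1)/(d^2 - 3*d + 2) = (d + 1)/(d - 2)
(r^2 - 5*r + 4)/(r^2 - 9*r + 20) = (r - 1)/(r - 5)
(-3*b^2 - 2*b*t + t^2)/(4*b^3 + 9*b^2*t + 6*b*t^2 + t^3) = (-3*b + t)/(4*b^2 + 5*b*t + t^2)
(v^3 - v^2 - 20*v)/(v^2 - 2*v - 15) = v*(v + 4)/(v + 3)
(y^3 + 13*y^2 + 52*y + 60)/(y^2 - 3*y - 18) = (y^3 + 13*y^2 + 52*y + 60)/(y^2 - 3*y - 18)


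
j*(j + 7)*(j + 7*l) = j^3 + 7*j^2*l + 7*j^2 + 49*j*l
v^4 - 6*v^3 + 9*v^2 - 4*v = v*(v - 4)*(v - 1)^2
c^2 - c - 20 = (c - 5)*(c + 4)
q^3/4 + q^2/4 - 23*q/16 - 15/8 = (q/4 + 1/2)*(q - 5/2)*(q + 3/2)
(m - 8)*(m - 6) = m^2 - 14*m + 48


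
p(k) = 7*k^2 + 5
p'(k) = 14*k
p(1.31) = 17.01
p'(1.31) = 18.34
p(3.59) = 95.22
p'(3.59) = 50.26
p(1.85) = 28.96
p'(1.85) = 25.90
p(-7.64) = 413.59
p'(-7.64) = -106.96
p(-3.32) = 82.16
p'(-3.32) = -46.48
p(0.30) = 5.63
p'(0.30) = 4.20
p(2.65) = 54.16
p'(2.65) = 37.10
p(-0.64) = 7.87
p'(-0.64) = -8.96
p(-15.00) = 1580.00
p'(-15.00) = -210.00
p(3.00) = 68.00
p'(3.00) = 42.00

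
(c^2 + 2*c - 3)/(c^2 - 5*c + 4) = (c + 3)/(c - 4)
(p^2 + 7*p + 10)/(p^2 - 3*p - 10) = (p + 5)/(p - 5)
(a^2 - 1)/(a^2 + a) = (a - 1)/a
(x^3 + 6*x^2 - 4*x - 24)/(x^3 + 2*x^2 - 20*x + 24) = (x + 2)/(x - 2)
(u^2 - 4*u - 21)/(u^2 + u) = (u^2 - 4*u - 21)/(u*(u + 1))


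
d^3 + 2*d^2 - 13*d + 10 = (d - 2)*(d - 1)*(d + 5)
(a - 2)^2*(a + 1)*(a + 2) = a^4 - a^3 - 6*a^2 + 4*a + 8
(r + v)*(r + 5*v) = r^2 + 6*r*v + 5*v^2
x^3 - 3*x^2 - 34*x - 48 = (x - 8)*(x + 2)*(x + 3)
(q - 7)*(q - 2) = q^2 - 9*q + 14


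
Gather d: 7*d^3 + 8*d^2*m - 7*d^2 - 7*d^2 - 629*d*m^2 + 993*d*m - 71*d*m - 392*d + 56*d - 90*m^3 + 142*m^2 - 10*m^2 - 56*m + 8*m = 7*d^3 + d^2*(8*m - 14) + d*(-629*m^2 + 922*m - 336) - 90*m^3 + 132*m^2 - 48*m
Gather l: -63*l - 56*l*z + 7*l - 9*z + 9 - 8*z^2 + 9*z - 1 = l*(-56*z - 56) - 8*z^2 + 8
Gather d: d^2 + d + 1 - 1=d^2 + d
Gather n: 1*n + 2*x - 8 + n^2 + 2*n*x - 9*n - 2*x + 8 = n^2 + n*(2*x - 8)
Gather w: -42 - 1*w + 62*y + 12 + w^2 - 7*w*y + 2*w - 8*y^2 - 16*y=w^2 + w*(1 - 7*y) - 8*y^2 + 46*y - 30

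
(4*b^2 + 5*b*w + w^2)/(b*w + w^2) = (4*b + w)/w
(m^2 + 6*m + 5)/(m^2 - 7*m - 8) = (m + 5)/(m - 8)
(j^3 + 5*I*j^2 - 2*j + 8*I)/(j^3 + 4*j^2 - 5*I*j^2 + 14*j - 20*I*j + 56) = (j^2 + 3*I*j + 4)/(j^2 + j*(4 - 7*I) - 28*I)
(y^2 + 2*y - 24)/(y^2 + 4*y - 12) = (y - 4)/(y - 2)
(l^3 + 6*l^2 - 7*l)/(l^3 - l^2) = (l + 7)/l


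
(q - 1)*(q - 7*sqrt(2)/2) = q^2 - 7*sqrt(2)*q/2 - q + 7*sqrt(2)/2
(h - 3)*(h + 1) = h^2 - 2*h - 3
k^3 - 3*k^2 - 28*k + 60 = (k - 6)*(k - 2)*(k + 5)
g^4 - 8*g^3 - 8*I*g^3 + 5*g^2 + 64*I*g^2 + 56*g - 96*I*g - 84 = (g - 6)*(g - 2)*(g - 7*I)*(g - I)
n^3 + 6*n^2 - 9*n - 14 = (n - 2)*(n + 1)*(n + 7)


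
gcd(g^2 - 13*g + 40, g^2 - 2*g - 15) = g - 5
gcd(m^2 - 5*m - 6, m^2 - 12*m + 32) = 1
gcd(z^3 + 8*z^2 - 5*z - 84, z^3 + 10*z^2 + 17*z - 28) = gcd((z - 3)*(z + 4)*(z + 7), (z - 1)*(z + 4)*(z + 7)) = z^2 + 11*z + 28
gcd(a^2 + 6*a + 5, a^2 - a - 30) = a + 5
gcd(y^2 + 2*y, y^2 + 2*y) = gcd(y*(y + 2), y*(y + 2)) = y^2 + 2*y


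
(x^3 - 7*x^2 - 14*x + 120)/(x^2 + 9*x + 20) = (x^2 - 11*x + 30)/(x + 5)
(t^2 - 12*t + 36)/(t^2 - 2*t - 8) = (-t^2 + 12*t - 36)/(-t^2 + 2*t + 8)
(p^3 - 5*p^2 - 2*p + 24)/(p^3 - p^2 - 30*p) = (-p^3 + 5*p^2 + 2*p - 24)/(p*(-p^2 + p + 30))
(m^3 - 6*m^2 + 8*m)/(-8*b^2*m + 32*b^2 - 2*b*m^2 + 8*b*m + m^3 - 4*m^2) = m*(2 - m)/(8*b^2 + 2*b*m - m^2)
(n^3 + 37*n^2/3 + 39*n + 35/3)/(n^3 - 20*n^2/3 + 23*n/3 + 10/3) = (n^2 + 12*n + 35)/(n^2 - 7*n + 10)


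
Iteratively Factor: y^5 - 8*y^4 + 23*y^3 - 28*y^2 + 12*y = (y - 2)*(y^4 - 6*y^3 + 11*y^2 - 6*y) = (y - 2)^2*(y^3 - 4*y^2 + 3*y) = y*(y - 2)^2*(y^2 - 4*y + 3) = y*(y - 3)*(y - 2)^2*(y - 1)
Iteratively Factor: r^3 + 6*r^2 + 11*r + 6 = (r + 3)*(r^2 + 3*r + 2) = (r + 1)*(r + 3)*(r + 2)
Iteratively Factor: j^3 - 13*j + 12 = (j + 4)*(j^2 - 4*j + 3) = (j - 1)*(j + 4)*(j - 3)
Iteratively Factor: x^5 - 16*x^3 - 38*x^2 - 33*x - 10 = (x + 1)*(x^4 - x^3 - 15*x^2 - 23*x - 10) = (x + 1)^2*(x^3 - 2*x^2 - 13*x - 10) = (x - 5)*(x + 1)^2*(x^2 + 3*x + 2) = (x - 5)*(x + 1)^3*(x + 2)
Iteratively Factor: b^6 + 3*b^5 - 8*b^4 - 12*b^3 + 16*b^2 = (b - 2)*(b^5 + 5*b^4 + 2*b^3 - 8*b^2) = (b - 2)*(b + 4)*(b^4 + b^3 - 2*b^2) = (b - 2)*(b + 2)*(b + 4)*(b^3 - b^2) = (b - 2)*(b - 1)*(b + 2)*(b + 4)*(b^2) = b*(b - 2)*(b - 1)*(b + 2)*(b + 4)*(b)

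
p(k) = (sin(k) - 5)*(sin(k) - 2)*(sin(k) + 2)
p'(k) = (sin(k) - 5)*(sin(k) - 2)*cos(k) + (sin(k) - 5)*(sin(k) + 2)*cos(k) + (sin(k) - 2)*(sin(k) + 2)*cos(k) = (3*sin(k)^2 - 10*sin(k) - 4)*cos(k)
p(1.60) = 12.00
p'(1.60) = 0.32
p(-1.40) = 18.13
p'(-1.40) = 1.49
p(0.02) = 19.92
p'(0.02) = -4.20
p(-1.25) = 18.44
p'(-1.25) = 2.58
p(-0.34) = 20.74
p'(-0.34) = -0.31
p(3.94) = 19.93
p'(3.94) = -3.28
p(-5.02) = 12.51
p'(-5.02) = -3.27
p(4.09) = 19.41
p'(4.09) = -3.56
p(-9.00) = 20.73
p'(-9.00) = -0.57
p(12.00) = 20.55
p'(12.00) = 1.88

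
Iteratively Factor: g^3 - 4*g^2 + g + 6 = (g - 2)*(g^2 - 2*g - 3) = (g - 2)*(g + 1)*(g - 3)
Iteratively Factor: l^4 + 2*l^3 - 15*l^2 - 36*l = (l + 3)*(l^3 - l^2 - 12*l) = l*(l + 3)*(l^2 - l - 12) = l*(l - 4)*(l + 3)*(l + 3)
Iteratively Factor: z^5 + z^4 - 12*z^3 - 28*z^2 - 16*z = (z)*(z^4 + z^3 - 12*z^2 - 28*z - 16) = z*(z + 1)*(z^3 - 12*z - 16) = z*(z - 4)*(z + 1)*(z^2 + 4*z + 4) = z*(z - 4)*(z + 1)*(z + 2)*(z + 2)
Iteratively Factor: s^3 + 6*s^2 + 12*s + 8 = (s + 2)*(s^2 + 4*s + 4) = (s + 2)^2*(s + 2)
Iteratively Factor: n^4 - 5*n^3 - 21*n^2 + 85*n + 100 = (n + 4)*(n^3 - 9*n^2 + 15*n + 25) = (n + 1)*(n + 4)*(n^2 - 10*n + 25) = (n - 5)*(n + 1)*(n + 4)*(n - 5)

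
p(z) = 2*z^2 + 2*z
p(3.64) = 33.78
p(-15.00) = 420.00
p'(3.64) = 16.56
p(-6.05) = 61.10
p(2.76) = 20.76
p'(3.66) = 16.64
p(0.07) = 0.15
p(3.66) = 34.11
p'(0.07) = 2.28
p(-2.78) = 9.90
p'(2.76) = 13.04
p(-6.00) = 60.00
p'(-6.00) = -22.00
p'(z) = 4*z + 2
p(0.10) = 0.22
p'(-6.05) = -22.20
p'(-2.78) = -9.12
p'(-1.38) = -3.52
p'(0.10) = 2.40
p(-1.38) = 1.05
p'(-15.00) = -58.00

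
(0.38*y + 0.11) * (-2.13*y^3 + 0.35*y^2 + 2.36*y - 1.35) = -0.8094*y^4 - 0.1013*y^3 + 0.9353*y^2 - 0.2534*y - 0.1485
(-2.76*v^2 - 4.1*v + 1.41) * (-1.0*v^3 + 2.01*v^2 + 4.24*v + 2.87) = 2.76*v^5 - 1.4476*v^4 - 21.3534*v^3 - 22.4711*v^2 - 5.7886*v + 4.0467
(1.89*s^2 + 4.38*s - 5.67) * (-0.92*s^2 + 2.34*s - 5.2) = -1.7388*s^4 + 0.392999999999999*s^3 + 5.6376*s^2 - 36.0438*s + 29.484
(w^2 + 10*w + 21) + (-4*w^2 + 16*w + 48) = -3*w^2 + 26*w + 69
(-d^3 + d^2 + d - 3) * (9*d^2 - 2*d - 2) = -9*d^5 + 11*d^4 + 9*d^3 - 31*d^2 + 4*d + 6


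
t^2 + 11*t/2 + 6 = (t + 3/2)*(t + 4)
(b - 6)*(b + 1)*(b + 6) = b^3 + b^2 - 36*b - 36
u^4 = u^4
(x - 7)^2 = x^2 - 14*x + 49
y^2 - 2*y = y*(y - 2)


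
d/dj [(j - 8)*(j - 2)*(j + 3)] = 3*j^2 - 14*j - 14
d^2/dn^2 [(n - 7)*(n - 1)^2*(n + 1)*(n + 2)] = 20*n^3 - 72*n^2 - 60*n + 40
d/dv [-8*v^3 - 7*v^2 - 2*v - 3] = -24*v^2 - 14*v - 2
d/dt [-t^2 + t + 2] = 1 - 2*t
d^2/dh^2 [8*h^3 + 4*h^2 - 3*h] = 48*h + 8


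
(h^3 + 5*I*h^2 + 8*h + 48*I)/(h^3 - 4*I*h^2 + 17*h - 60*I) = (h + 4*I)/(h - 5*I)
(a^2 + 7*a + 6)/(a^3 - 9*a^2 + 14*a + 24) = (a + 6)/(a^2 - 10*a + 24)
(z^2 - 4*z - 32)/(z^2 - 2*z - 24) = (z - 8)/(z - 6)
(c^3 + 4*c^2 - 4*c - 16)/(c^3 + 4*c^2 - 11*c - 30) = (c^2 + 2*c - 8)/(c^2 + 2*c - 15)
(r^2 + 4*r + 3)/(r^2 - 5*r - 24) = (r + 1)/(r - 8)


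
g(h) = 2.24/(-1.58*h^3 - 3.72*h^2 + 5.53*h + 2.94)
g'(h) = 2.24*(4.74*h^2 + 7.44*h - 5.53)/(-1.58*h^3 - 3.72*h^2 + 5.53*h + 2.94)^2 = (10.6176*h^2 + 16.6656*h - 12.3872)/(1.58*h^3 + 3.72*h^2 - 5.53*h - 2.94)^2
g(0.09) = 0.66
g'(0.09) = -0.93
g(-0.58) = -1.85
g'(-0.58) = -12.61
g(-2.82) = -0.33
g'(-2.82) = 0.54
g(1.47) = -1.13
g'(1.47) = 8.87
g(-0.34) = 3.24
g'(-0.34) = -35.15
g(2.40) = -0.08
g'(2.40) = 0.12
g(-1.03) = -0.45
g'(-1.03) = -0.74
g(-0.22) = 1.44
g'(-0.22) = -6.38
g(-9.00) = 0.00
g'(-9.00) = 0.00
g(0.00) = 0.76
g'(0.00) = -1.43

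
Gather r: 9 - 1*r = 9 - r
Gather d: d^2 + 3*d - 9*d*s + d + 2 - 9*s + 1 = d^2 + d*(4 - 9*s) - 9*s + 3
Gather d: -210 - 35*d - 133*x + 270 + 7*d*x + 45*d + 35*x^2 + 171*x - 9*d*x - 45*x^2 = d*(10 - 2*x) - 10*x^2 + 38*x + 60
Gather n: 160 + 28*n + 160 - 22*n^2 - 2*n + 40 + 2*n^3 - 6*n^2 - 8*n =2*n^3 - 28*n^2 + 18*n + 360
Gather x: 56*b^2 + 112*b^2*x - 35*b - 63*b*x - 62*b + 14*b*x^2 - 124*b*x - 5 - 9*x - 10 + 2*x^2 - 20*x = 56*b^2 - 97*b + x^2*(14*b + 2) + x*(112*b^2 - 187*b - 29) - 15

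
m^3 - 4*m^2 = m^2*(m - 4)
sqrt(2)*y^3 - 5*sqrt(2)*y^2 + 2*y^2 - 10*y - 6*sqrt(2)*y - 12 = (y - 6)*(y + sqrt(2))*(sqrt(2)*y + sqrt(2))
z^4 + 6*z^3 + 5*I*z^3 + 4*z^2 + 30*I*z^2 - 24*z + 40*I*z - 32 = (z + 2)*(z + 4)*(z + I)*(z + 4*I)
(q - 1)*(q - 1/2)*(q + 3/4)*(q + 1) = q^4 + q^3/4 - 11*q^2/8 - q/4 + 3/8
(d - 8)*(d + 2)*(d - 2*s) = d^3 - 2*d^2*s - 6*d^2 + 12*d*s - 16*d + 32*s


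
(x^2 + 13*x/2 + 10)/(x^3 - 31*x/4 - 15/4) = 2*(x + 4)/(2*x^2 - 5*x - 3)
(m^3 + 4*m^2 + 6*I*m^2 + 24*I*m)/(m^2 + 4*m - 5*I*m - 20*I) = m*(m + 6*I)/(m - 5*I)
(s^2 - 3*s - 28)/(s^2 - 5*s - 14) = (s + 4)/(s + 2)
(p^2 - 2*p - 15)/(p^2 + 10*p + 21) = (p - 5)/(p + 7)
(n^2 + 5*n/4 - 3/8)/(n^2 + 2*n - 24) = (8*n^2 + 10*n - 3)/(8*(n^2 + 2*n - 24))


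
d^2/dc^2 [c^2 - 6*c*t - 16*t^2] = 2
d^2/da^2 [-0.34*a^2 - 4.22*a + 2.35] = -0.680000000000000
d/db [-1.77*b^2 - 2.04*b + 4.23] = -3.54*b - 2.04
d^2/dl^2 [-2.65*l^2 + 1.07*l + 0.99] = -5.30000000000000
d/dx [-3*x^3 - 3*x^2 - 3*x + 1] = -9*x^2 - 6*x - 3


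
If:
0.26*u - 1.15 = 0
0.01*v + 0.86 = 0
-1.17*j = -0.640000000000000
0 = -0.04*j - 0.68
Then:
No Solution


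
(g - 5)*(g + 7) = g^2 + 2*g - 35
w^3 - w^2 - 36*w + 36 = (w - 6)*(w - 1)*(w + 6)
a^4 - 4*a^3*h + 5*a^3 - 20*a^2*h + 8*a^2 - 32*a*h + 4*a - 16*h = (a + 1)*(a + 2)^2*(a - 4*h)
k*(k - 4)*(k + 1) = k^3 - 3*k^2 - 4*k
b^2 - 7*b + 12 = (b - 4)*(b - 3)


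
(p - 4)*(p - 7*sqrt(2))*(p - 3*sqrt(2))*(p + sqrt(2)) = p^4 - 9*sqrt(2)*p^3 - 4*p^3 + 22*p^2 + 36*sqrt(2)*p^2 - 88*p + 42*sqrt(2)*p - 168*sqrt(2)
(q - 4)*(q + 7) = q^2 + 3*q - 28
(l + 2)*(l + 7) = l^2 + 9*l + 14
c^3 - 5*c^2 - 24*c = c*(c - 8)*(c + 3)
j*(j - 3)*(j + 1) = j^3 - 2*j^2 - 3*j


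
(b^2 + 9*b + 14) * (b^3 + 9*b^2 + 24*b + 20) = b^5 + 18*b^4 + 119*b^3 + 362*b^2 + 516*b + 280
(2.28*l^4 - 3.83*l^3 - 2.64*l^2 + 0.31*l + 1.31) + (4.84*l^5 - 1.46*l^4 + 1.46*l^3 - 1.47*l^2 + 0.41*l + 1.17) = 4.84*l^5 + 0.82*l^4 - 2.37*l^3 - 4.11*l^2 + 0.72*l + 2.48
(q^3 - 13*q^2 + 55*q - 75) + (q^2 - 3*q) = q^3 - 12*q^2 + 52*q - 75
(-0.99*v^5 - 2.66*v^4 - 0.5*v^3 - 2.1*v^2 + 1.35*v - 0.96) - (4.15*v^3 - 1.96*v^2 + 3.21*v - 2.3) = -0.99*v^5 - 2.66*v^4 - 4.65*v^3 - 0.14*v^2 - 1.86*v + 1.34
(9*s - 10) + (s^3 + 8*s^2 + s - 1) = s^3 + 8*s^2 + 10*s - 11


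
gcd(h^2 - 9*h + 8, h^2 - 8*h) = h - 8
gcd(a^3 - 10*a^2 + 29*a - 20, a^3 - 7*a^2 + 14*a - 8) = a^2 - 5*a + 4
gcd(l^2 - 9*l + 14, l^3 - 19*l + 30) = l - 2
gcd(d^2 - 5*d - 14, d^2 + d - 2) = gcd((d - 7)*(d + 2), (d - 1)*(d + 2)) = d + 2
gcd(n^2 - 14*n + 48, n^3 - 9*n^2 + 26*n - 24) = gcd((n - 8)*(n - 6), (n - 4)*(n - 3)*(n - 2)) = 1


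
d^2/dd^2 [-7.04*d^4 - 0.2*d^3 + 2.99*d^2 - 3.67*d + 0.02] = -84.48*d^2 - 1.2*d + 5.98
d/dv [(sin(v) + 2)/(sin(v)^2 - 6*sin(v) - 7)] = (-sin(v)^2 - 4*sin(v) + 5)*cos(v)/((sin(v) - 7)^2*(sin(v) + 1)^2)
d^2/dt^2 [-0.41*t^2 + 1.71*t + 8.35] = -0.820000000000000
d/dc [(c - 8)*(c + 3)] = 2*c - 5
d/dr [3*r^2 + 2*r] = 6*r + 2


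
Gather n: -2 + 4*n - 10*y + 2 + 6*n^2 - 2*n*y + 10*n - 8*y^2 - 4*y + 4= 6*n^2 + n*(14 - 2*y) - 8*y^2 - 14*y + 4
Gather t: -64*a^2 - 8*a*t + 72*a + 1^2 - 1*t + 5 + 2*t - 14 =-64*a^2 + 72*a + t*(1 - 8*a) - 8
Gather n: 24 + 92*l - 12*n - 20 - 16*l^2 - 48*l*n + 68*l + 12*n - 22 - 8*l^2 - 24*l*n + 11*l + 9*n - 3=-24*l^2 + 171*l + n*(9 - 72*l) - 21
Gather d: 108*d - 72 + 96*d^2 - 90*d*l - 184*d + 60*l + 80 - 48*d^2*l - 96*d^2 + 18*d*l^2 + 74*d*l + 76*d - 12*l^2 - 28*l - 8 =-48*d^2*l + d*(18*l^2 - 16*l) - 12*l^2 + 32*l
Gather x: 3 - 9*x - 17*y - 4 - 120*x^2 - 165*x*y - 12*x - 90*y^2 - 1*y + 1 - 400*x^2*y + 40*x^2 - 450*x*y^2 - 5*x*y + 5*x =x^2*(-400*y - 80) + x*(-450*y^2 - 170*y - 16) - 90*y^2 - 18*y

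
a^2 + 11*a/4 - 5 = (a - 5/4)*(a + 4)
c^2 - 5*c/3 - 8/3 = (c - 8/3)*(c + 1)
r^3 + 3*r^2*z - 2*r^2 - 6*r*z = r*(r - 2)*(r + 3*z)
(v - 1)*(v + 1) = v^2 - 1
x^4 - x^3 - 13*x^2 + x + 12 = (x - 4)*(x - 1)*(x + 1)*(x + 3)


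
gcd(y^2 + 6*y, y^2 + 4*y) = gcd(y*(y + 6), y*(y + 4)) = y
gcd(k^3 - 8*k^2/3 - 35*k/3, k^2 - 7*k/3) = k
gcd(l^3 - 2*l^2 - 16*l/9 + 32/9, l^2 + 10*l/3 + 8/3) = l + 4/3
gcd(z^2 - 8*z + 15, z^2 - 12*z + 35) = z - 5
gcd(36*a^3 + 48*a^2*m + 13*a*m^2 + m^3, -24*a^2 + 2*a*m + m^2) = 6*a + m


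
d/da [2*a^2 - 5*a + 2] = 4*a - 5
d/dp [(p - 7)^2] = 2*p - 14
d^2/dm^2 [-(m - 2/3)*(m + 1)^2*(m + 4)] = -12*m^2 - 32*m - 10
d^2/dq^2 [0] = 0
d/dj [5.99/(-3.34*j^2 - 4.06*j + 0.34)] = (40.0132*j + 24.3194)/(3.34*j^2 + 4.06*j - 0.34)^2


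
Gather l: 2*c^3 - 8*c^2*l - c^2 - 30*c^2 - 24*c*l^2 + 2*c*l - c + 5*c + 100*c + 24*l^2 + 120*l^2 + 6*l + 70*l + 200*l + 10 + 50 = 2*c^3 - 31*c^2 + 104*c + l^2*(144 - 24*c) + l*(-8*c^2 + 2*c + 276) + 60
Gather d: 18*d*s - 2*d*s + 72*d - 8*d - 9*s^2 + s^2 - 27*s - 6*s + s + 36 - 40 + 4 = d*(16*s + 64) - 8*s^2 - 32*s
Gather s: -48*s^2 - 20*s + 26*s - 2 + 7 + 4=-48*s^2 + 6*s + 9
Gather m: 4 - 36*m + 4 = 8 - 36*m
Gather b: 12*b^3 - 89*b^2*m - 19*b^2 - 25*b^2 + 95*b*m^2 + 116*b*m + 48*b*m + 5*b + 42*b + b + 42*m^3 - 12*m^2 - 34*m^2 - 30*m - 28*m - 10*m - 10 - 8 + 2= 12*b^3 + b^2*(-89*m - 44) + b*(95*m^2 + 164*m + 48) + 42*m^3 - 46*m^2 - 68*m - 16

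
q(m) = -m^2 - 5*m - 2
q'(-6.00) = 7.00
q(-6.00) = -8.00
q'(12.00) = -29.00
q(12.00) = -206.00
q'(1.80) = -8.60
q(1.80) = -14.24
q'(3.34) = -11.68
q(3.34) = -29.86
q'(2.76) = -10.52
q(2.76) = -23.42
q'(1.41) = -7.82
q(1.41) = -11.04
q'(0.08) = -5.16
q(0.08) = -2.41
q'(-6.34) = 7.68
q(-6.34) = -10.50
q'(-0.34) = -4.32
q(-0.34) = -0.42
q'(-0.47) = -4.06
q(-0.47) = 0.13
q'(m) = -2*m - 5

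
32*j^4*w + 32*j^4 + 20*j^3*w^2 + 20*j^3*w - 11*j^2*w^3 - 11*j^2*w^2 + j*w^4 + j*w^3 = (-8*j + w)*(-4*j + w)*(j + w)*(j*w + j)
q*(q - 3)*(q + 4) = q^3 + q^2 - 12*q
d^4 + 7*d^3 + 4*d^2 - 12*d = d*(d - 1)*(d + 2)*(d + 6)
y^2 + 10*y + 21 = (y + 3)*(y + 7)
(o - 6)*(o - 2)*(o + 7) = o^3 - o^2 - 44*o + 84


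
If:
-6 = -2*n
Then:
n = 3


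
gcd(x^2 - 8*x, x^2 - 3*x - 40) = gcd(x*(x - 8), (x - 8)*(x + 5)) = x - 8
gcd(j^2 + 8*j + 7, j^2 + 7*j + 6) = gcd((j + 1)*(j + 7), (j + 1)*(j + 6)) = j + 1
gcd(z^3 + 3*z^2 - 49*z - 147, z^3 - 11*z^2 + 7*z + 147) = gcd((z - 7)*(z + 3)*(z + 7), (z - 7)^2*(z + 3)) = z^2 - 4*z - 21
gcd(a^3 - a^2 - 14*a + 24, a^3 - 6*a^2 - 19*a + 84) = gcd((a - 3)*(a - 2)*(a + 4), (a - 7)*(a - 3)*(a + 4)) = a^2 + a - 12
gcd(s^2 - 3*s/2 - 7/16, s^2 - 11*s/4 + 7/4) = s - 7/4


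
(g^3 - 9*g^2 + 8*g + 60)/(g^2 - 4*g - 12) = g - 5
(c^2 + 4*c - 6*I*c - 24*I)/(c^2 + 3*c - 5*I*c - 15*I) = (c^2 + c*(4 - 6*I) - 24*I)/(c^2 + c*(3 - 5*I) - 15*I)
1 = 1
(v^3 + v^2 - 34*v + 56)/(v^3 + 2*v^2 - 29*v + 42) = (v - 4)/(v - 3)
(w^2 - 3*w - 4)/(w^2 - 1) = (w - 4)/(w - 1)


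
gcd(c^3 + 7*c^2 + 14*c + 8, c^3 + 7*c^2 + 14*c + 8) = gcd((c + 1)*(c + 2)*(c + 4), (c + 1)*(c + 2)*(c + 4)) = c^3 + 7*c^2 + 14*c + 8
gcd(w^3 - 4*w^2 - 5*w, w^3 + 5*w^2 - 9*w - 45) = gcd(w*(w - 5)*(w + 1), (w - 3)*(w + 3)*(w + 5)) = 1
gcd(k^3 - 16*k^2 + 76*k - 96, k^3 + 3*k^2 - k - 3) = 1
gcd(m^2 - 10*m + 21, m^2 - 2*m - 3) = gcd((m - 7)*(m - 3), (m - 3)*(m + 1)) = m - 3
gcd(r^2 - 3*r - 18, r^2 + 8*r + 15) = r + 3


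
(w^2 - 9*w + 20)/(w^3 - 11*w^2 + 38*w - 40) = 1/(w - 2)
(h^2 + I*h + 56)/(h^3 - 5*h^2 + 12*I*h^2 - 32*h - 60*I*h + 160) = (h - 7*I)/(h^2 + h*(-5 + 4*I) - 20*I)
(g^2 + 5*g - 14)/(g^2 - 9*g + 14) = (g + 7)/(g - 7)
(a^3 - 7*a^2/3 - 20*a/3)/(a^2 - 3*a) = (3*a^2 - 7*a - 20)/(3*(a - 3))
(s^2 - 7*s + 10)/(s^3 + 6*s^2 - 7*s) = (s^2 - 7*s + 10)/(s*(s^2 + 6*s - 7))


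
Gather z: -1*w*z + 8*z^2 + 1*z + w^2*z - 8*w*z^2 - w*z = z^2*(8 - 8*w) + z*(w^2 - 2*w + 1)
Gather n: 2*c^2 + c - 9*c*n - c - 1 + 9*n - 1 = 2*c^2 + n*(9 - 9*c) - 2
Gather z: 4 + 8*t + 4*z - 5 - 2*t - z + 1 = 6*t + 3*z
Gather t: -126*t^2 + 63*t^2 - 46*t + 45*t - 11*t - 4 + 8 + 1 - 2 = -63*t^2 - 12*t + 3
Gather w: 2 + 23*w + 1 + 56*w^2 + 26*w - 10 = 56*w^2 + 49*w - 7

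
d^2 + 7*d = d*(d + 7)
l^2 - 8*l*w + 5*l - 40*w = (l + 5)*(l - 8*w)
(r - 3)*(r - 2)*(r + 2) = r^3 - 3*r^2 - 4*r + 12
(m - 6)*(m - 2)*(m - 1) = m^3 - 9*m^2 + 20*m - 12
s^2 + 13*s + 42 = (s + 6)*(s + 7)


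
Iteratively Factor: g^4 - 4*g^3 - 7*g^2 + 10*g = (g - 1)*(g^3 - 3*g^2 - 10*g) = (g - 1)*(g + 2)*(g^2 - 5*g) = (g - 5)*(g - 1)*(g + 2)*(g)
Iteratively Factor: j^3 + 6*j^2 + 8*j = (j + 4)*(j^2 + 2*j) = (j + 2)*(j + 4)*(j)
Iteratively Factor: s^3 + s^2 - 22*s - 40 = (s - 5)*(s^2 + 6*s + 8) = (s - 5)*(s + 2)*(s + 4)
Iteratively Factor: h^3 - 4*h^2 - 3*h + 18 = (h - 3)*(h^2 - h - 6) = (h - 3)*(h + 2)*(h - 3)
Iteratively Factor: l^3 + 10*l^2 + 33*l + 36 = (l + 4)*(l^2 + 6*l + 9) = (l + 3)*(l + 4)*(l + 3)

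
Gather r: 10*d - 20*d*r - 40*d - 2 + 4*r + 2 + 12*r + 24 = -30*d + r*(16 - 20*d) + 24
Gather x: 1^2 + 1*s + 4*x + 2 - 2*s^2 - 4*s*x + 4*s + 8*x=-2*s^2 + 5*s + x*(12 - 4*s) + 3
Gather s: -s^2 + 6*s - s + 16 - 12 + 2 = -s^2 + 5*s + 6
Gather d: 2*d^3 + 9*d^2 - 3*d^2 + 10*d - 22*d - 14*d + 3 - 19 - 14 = 2*d^3 + 6*d^2 - 26*d - 30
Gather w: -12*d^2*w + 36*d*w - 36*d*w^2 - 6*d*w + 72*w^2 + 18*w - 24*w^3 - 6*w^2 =-24*w^3 + w^2*(66 - 36*d) + w*(-12*d^2 + 30*d + 18)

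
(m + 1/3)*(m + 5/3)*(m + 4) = m^3 + 6*m^2 + 77*m/9 + 20/9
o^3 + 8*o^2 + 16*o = o*(o + 4)^2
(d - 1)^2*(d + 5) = d^3 + 3*d^2 - 9*d + 5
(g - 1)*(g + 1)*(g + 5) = g^3 + 5*g^2 - g - 5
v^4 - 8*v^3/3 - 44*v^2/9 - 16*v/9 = v*(v - 4)*(v + 2/3)^2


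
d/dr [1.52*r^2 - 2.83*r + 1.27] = 3.04*r - 2.83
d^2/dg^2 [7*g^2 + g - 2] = 14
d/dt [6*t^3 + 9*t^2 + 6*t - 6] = 18*t^2 + 18*t + 6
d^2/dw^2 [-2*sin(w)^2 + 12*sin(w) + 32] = -12*sin(w) - 4*cos(2*w)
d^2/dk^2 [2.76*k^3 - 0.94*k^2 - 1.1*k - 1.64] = 16.56*k - 1.88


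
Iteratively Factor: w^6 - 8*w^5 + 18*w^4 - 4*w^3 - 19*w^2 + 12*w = (w + 1)*(w^5 - 9*w^4 + 27*w^3 - 31*w^2 + 12*w) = (w - 3)*(w + 1)*(w^4 - 6*w^3 + 9*w^2 - 4*w) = (w - 3)*(w - 1)*(w + 1)*(w^3 - 5*w^2 + 4*w) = (w - 3)*(w - 1)^2*(w + 1)*(w^2 - 4*w) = w*(w - 3)*(w - 1)^2*(w + 1)*(w - 4)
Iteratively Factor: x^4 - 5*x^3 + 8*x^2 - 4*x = (x - 1)*(x^3 - 4*x^2 + 4*x) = (x - 2)*(x - 1)*(x^2 - 2*x) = x*(x - 2)*(x - 1)*(x - 2)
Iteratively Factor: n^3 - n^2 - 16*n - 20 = (n + 2)*(n^2 - 3*n - 10) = (n - 5)*(n + 2)*(n + 2)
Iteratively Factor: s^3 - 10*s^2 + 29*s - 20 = (s - 4)*(s^2 - 6*s + 5) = (s - 5)*(s - 4)*(s - 1)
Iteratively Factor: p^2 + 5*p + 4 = (p + 4)*(p + 1)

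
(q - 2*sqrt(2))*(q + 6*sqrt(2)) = q^2 + 4*sqrt(2)*q - 24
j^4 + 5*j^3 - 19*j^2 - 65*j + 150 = (j - 3)*(j - 2)*(j + 5)^2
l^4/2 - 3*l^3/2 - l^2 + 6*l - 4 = (l/2 + 1)*(l - 2)^2*(l - 1)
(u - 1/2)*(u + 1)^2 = u^3 + 3*u^2/2 - 1/2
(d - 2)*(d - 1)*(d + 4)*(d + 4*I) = d^4 + d^3 + 4*I*d^3 - 10*d^2 + 4*I*d^2 + 8*d - 40*I*d + 32*I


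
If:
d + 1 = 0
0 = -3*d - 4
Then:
No Solution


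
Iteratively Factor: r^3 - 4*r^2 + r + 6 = (r - 2)*(r^2 - 2*r - 3) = (r - 3)*(r - 2)*(r + 1)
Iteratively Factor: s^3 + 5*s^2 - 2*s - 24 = (s - 2)*(s^2 + 7*s + 12) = (s - 2)*(s + 4)*(s + 3)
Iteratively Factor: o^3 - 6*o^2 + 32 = (o + 2)*(o^2 - 8*o + 16) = (o - 4)*(o + 2)*(o - 4)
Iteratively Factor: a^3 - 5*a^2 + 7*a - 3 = (a - 1)*(a^2 - 4*a + 3) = (a - 3)*(a - 1)*(a - 1)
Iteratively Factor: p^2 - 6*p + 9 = (p - 3)*(p - 3)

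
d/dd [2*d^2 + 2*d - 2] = 4*d + 2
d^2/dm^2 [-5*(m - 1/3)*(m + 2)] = -10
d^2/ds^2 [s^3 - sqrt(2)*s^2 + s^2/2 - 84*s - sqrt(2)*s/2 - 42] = 6*s - 2*sqrt(2) + 1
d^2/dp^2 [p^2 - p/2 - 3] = 2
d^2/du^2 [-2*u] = 0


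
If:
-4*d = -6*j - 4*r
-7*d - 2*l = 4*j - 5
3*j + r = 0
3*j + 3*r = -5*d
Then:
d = 0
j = 0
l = 5/2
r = 0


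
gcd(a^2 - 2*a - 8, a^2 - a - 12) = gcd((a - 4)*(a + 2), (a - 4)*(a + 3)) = a - 4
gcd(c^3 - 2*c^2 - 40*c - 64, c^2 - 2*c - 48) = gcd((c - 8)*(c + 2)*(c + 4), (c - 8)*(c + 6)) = c - 8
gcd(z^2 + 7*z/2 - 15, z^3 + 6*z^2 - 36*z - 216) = z + 6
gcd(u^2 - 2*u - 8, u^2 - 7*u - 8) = 1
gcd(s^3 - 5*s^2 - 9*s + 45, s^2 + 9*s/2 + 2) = 1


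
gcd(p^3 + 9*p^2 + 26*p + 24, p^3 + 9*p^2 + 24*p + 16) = p + 4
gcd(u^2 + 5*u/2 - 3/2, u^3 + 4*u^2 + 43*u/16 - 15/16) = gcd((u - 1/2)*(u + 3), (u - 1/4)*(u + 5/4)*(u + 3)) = u + 3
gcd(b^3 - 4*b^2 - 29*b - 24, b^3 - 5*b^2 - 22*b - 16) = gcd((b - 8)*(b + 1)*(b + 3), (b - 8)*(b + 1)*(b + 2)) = b^2 - 7*b - 8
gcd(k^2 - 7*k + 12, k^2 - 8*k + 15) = k - 3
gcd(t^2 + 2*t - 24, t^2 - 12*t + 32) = t - 4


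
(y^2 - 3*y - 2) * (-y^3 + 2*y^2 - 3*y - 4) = -y^5 + 5*y^4 - 7*y^3 + y^2 + 18*y + 8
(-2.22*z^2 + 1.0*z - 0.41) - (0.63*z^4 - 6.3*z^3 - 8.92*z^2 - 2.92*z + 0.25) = -0.63*z^4 + 6.3*z^3 + 6.7*z^2 + 3.92*z - 0.66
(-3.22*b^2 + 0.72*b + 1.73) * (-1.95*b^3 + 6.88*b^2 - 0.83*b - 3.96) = 6.279*b^5 - 23.5576*b^4 + 4.2527*b^3 + 24.056*b^2 - 4.2871*b - 6.8508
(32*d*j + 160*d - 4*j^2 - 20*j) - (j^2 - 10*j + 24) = 32*d*j + 160*d - 5*j^2 - 10*j - 24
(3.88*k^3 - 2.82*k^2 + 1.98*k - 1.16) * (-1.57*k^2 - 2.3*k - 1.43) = -6.0916*k^5 - 4.4966*k^4 - 2.171*k^3 + 1.2998*k^2 - 0.1634*k + 1.6588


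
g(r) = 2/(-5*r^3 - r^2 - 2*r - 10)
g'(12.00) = 0.00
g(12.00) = 0.00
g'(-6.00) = 0.00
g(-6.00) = 0.00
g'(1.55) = 0.07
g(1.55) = -0.06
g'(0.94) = 0.12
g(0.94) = -0.12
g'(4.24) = 0.00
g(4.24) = -0.00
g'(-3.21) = 0.01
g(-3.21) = 0.01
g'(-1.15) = 19.43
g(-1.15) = -1.41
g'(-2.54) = 0.04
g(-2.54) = 0.03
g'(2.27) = 0.03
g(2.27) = -0.03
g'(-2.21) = 0.07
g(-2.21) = 0.05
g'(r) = 2*(15*r^2 + 2*r + 2)/(-5*r^3 - r^2 - 2*r - 10)^2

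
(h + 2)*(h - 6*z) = h^2 - 6*h*z + 2*h - 12*z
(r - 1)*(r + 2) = r^2 + r - 2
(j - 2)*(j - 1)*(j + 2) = j^3 - j^2 - 4*j + 4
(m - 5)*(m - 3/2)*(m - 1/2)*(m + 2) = m^4 - 5*m^3 - 13*m^2/4 + 71*m/4 - 15/2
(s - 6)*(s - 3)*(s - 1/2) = s^3 - 19*s^2/2 + 45*s/2 - 9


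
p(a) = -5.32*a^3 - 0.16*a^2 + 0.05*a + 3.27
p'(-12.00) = -2294.35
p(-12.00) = 9172.59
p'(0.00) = 0.05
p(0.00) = 3.27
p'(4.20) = -282.83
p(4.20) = -393.49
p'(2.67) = -114.58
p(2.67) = -99.00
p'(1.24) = -24.89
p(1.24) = -7.06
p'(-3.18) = -160.33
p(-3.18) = 172.57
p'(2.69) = -116.30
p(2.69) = -101.31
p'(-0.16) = -0.31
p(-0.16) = 3.28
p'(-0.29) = -1.20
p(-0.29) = 3.37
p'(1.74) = -48.83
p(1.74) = -25.15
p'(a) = -15.96*a^2 - 0.32*a + 0.05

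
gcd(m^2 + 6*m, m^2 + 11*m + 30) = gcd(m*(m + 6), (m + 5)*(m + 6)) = m + 6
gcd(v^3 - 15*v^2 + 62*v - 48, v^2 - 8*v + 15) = 1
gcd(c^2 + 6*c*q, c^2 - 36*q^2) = c + 6*q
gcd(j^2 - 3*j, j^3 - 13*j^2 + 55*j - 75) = j - 3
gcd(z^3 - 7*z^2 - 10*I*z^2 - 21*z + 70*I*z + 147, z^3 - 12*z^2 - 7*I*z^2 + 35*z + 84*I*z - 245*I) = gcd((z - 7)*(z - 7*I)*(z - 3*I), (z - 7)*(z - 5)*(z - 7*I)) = z^2 + z*(-7 - 7*I) + 49*I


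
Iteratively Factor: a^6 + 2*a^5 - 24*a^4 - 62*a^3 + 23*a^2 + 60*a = (a - 1)*(a^5 + 3*a^4 - 21*a^3 - 83*a^2 - 60*a) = (a - 5)*(a - 1)*(a^4 + 8*a^3 + 19*a^2 + 12*a) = a*(a - 5)*(a - 1)*(a^3 + 8*a^2 + 19*a + 12) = a*(a - 5)*(a - 1)*(a + 4)*(a^2 + 4*a + 3) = a*(a - 5)*(a - 1)*(a + 3)*(a + 4)*(a + 1)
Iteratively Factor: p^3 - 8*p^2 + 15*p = (p)*(p^2 - 8*p + 15) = p*(p - 3)*(p - 5)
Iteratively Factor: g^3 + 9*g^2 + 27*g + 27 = (g + 3)*(g^2 + 6*g + 9) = (g + 3)^2*(g + 3)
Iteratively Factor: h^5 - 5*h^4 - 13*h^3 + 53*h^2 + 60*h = (h - 5)*(h^4 - 13*h^2 - 12*h) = (h - 5)*(h + 3)*(h^3 - 3*h^2 - 4*h) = (h - 5)*(h + 1)*(h + 3)*(h^2 - 4*h) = h*(h - 5)*(h + 1)*(h + 3)*(h - 4)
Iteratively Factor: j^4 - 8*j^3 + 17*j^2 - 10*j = (j - 5)*(j^3 - 3*j^2 + 2*j) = (j - 5)*(j - 1)*(j^2 - 2*j) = j*(j - 5)*(j - 1)*(j - 2)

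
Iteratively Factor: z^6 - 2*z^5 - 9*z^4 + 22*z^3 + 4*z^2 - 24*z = (z + 1)*(z^5 - 3*z^4 - 6*z^3 + 28*z^2 - 24*z) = (z - 2)*(z + 1)*(z^4 - z^3 - 8*z^2 + 12*z) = (z - 2)*(z + 1)*(z + 3)*(z^3 - 4*z^2 + 4*z) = z*(z - 2)*(z + 1)*(z + 3)*(z^2 - 4*z + 4) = z*(z - 2)^2*(z + 1)*(z + 3)*(z - 2)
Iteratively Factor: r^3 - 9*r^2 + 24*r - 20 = (r - 2)*(r^2 - 7*r + 10) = (r - 2)^2*(r - 5)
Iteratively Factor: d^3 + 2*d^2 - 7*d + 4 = (d + 4)*(d^2 - 2*d + 1) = (d - 1)*(d + 4)*(d - 1)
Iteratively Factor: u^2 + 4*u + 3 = (u + 1)*(u + 3)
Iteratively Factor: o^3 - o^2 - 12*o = (o + 3)*(o^2 - 4*o) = o*(o + 3)*(o - 4)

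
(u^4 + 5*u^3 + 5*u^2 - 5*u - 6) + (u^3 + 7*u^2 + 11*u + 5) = u^4 + 6*u^3 + 12*u^2 + 6*u - 1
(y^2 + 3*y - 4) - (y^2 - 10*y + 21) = 13*y - 25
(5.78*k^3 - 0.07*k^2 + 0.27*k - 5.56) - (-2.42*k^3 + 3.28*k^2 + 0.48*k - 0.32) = 8.2*k^3 - 3.35*k^2 - 0.21*k - 5.24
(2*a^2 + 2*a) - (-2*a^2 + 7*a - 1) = 4*a^2 - 5*a + 1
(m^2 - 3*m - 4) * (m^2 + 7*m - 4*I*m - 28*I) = m^4 + 4*m^3 - 4*I*m^3 - 25*m^2 - 16*I*m^2 - 28*m + 100*I*m + 112*I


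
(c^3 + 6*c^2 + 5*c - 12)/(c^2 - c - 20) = (c^2 + 2*c - 3)/(c - 5)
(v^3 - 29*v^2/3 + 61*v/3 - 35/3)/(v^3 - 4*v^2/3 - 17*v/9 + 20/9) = 3*(v - 7)/(3*v + 4)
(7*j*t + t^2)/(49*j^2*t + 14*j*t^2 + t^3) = 1/(7*j + t)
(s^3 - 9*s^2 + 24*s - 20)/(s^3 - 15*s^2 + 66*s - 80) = (s - 2)/(s - 8)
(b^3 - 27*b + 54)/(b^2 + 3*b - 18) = b - 3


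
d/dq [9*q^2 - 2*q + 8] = 18*q - 2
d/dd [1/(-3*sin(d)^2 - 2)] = 12*sin(2*d)/(7 - 3*cos(2*d))^2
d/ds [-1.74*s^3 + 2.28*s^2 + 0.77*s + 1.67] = -5.22*s^2 + 4.56*s + 0.77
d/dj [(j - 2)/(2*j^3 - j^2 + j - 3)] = (2*j^3 - j^2 + j - (j - 2)*(6*j^2 - 2*j + 1) - 3)/(2*j^3 - j^2 + j - 3)^2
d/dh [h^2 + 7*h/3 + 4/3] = 2*h + 7/3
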